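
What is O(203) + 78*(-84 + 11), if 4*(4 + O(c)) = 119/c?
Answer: -660951/116 ≈ -5697.9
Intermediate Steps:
O(c) = -4 + 119/(4*c) (O(c) = -4 + (119/c)/4 = -4 + 119/(4*c))
O(203) + 78*(-84 + 11) = (-4 + (119/4)/203) + 78*(-84 + 11) = (-4 + (119/4)*(1/203)) + 78*(-73) = (-4 + 17/116) - 5694 = -447/116 - 5694 = -660951/116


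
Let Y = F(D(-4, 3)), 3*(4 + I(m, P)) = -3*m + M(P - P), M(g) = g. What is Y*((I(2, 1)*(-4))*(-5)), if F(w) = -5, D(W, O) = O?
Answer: 600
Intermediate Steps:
I(m, P) = -4 - m (I(m, P) = -4 + (-3*m + (P - P))/3 = -4 + (-3*m + 0)/3 = -4 + (-3*m)/3 = -4 - m)
Y = -5
Y*((I(2, 1)*(-4))*(-5)) = -5*(-4 - 1*2)*(-4)*(-5) = -5*(-4 - 2)*(-4)*(-5) = -5*(-6*(-4))*(-5) = -120*(-5) = -5*(-120) = 600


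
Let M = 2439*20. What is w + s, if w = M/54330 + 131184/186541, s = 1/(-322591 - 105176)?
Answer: 231374507749879/144510708028017 ≈ 1.6011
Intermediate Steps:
M = 48780
s = -1/427767 (s = 1/(-427767) = -1/427767 ≈ -2.3377e-6)
w = 540889890/337825751 (w = 48780/54330 + 131184/186541 = 48780*(1/54330) + 131184*(1/186541) = 1626/1811 + 131184/186541 = 540889890/337825751 ≈ 1.6011)
w + s = 540889890/337825751 - 1/427767 = 231374507749879/144510708028017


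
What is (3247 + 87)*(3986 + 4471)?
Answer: 28195638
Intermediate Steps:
(3247 + 87)*(3986 + 4471) = 3334*8457 = 28195638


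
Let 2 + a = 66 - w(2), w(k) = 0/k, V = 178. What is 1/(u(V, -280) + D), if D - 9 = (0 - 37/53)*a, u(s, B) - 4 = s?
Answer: 53/7755 ≈ 0.0068343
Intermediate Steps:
w(k) = 0
u(s, B) = 4 + s
a = 64 (a = -2 + (66 - 1*0) = -2 + (66 + 0) = -2 + 66 = 64)
D = -1891/53 (D = 9 + (0 - 37/53)*64 = 9 - 37/53*64 = 9 - 2368/53 = -1891/53 ≈ -35.679)
1/(u(V, -280) + D) = 1/((4 + 178) - 1891/53) = 1/(182 - 1891/53) = 1/(7755/53) = 53/7755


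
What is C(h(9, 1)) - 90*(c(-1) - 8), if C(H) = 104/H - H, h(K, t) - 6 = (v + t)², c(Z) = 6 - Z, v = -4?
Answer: 1229/15 ≈ 81.933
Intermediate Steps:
h(K, t) = 6 + (-4 + t)²
C(H) = -H + 104/H
C(h(9, 1)) - 90*(c(-1) - 8) = (-(6 + (-4 + 1)²) + 104/(6 + (-4 + 1)²)) - 90*((6 - 1*(-1)) - 8) = (-(6 + (-3)²) + 104/(6 + (-3)²)) - 90*((6 + 1) - 8) = (-(6 + 9) + 104/(6 + 9)) - 90*(7 - 8) = (-1*15 + 104/15) - 90*(-1) = (-15 + 104*(1/15)) - 1*(-90) = (-15 + 104/15) + 90 = -121/15 + 90 = 1229/15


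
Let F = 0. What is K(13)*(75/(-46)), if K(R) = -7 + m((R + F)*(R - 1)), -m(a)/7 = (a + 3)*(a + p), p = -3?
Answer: 6386100/23 ≈ 2.7766e+5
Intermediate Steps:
m(a) = -7*(-3 + a)*(3 + a) (m(a) = -7*(a + 3)*(a - 3) = -7*(3 + a)*(-3 + a) = -7*(-3 + a)*(3 + a))
K(R) = 56 - 7*R**2*(-1 + R)**2 (K(R) = -7 + (63 - 7*(R + 0)**2*(R - 1)**2) = -7 + (63 - 7*R**2*(-1 + R)**2) = 56 - 7*R**2*(-1 + R)**2)
K(13)*(75/(-46)) = (56 - 7*13**2*(-1 + 13)**2)*(75/(-46)) = (56 - 7*169*12**2)*(75*(-1/46)) = (56 - 7*169*144)*(-75/46) = (56 - 170352)*(-75/46) = -170296*(-75/46) = 6386100/23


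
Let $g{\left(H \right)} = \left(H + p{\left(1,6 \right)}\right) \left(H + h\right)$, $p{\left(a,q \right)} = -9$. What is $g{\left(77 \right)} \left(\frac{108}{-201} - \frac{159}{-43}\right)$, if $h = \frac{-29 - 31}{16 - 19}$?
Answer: $\frac{60056580}{2881} \approx 20846.0$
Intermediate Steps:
$h = 20$ ($h = - \frac{60}{-3} = \left(-60\right) \left(- \frac{1}{3}\right) = 20$)
$g{\left(H \right)} = \left(-9 + H\right) \left(20 + H\right)$ ($g{\left(H \right)} = \left(H - 9\right) \left(H + 20\right) = \left(-9 + H\right) \left(20 + H\right)$)
$g{\left(77 \right)} \left(\frac{108}{-201} - \frac{159}{-43}\right) = \left(-180 + 77^{2} + 11 \cdot 77\right) \left(\frac{108}{-201} - \frac{159}{-43}\right) = \left(-180 + 5929 + 847\right) \left(108 \left(- \frac{1}{201}\right) - - \frac{159}{43}\right) = 6596 \left(- \frac{36}{67} + \frac{159}{43}\right) = 6596 \cdot \frac{9105}{2881} = \frac{60056580}{2881}$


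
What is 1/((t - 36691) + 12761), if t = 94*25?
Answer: -1/21580 ≈ -4.6339e-5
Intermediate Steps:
t = 2350
1/((t - 36691) + 12761) = 1/((2350 - 36691) + 12761) = 1/(-34341 + 12761) = 1/(-21580) = -1/21580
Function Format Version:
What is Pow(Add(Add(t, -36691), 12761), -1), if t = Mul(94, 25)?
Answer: Rational(-1, 21580) ≈ -4.6339e-5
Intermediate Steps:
t = 2350
Pow(Add(Add(t, -36691), 12761), -1) = Pow(Add(Add(2350, -36691), 12761), -1) = Pow(Add(-34341, 12761), -1) = Pow(-21580, -1) = Rational(-1, 21580)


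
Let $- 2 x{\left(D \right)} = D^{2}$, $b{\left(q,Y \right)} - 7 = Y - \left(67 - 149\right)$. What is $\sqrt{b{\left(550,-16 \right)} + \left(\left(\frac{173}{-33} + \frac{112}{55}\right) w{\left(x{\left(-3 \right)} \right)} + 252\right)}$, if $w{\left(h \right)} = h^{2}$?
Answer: $\frac{\sqrt{3146935}}{110} \approx 16.127$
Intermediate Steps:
$b{\left(q,Y \right)} = 89 + Y$ ($b{\left(q,Y \right)} = 7 + \left(Y - \left(67 - 149\right)\right) = 7 + \left(Y - -82\right) = 7 + \left(Y + 82\right) = 7 + \left(82 + Y\right) = 89 + Y$)
$x{\left(D \right)} = - \frac{D^{2}}{2}$
$\sqrt{b{\left(550,-16 \right)} + \left(\left(\frac{173}{-33} + \frac{112}{55}\right) w{\left(x{\left(-3 \right)} \right)} + 252\right)} = \sqrt{\left(89 - 16\right) + \left(\left(\frac{173}{-33} + \frac{112}{55}\right) \left(- \frac{\left(-3\right)^{2}}{2}\right)^{2} + 252\right)} = \sqrt{73 + \left(\left(173 \left(- \frac{1}{33}\right) + 112 \cdot \frac{1}{55}\right) \left(\left(- \frac{1}{2}\right) 9\right)^{2} + 252\right)} = \sqrt{73 + \left(\left(- \frac{173}{33} + \frac{112}{55}\right) \left(- \frac{9}{2}\right)^{2} + 252\right)} = \sqrt{73 + \left(\left(- \frac{529}{165}\right) \frac{81}{4} + 252\right)} = \sqrt{73 + \left(- \frac{14283}{220} + 252\right)} = \sqrt{73 + \frac{41157}{220}} = \sqrt{\frac{57217}{220}} = \frac{\sqrt{3146935}}{110}$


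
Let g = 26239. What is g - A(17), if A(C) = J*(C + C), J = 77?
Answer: 23621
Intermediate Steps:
A(C) = 154*C (A(C) = 77*(C + C) = 77*(2*C) = 154*C)
g - A(17) = 26239 - 154*17 = 26239 - 1*2618 = 26239 - 2618 = 23621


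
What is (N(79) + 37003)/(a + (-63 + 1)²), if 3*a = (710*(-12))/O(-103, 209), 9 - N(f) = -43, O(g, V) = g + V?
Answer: 1963915/202312 ≈ 9.7074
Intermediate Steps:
O(g, V) = V + g
N(f) = 52 (N(f) = 9 - 1*(-43) = 9 + 43 = 52)
a = -1420/53 (a = ((710*(-12))/(209 - 103))/3 = (-8520/106)/3 = (-8520*1/106)/3 = (⅓)*(-4260/53) = -1420/53 ≈ -26.792)
(N(79) + 37003)/(a + (-63 + 1)²) = (52 + 37003)/(-1420/53 + (-63 + 1)²) = 37055/(-1420/53 + (-62)²) = 37055/(-1420/53 + 3844) = 37055/(202312/53) = 37055*(53/202312) = 1963915/202312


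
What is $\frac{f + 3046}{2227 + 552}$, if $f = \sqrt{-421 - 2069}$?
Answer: $\frac{3046}{2779} + \frac{i \sqrt{2490}}{2779} \approx 1.0961 + 0.017956 i$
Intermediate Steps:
$f = i \sqrt{2490}$ ($f = \sqrt{-2490} = i \sqrt{2490} \approx 49.9 i$)
$\frac{f + 3046}{2227 + 552} = \frac{i \sqrt{2490} + 3046}{2227 + 552} = \frac{3046 + i \sqrt{2490}}{2779} = \left(3046 + i \sqrt{2490}\right) \frac{1}{2779} = \frac{3046}{2779} + \frac{i \sqrt{2490}}{2779}$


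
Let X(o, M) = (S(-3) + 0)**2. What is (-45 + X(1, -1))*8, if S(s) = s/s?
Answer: -352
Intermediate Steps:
S(s) = 1
X(o, M) = 1 (X(o, M) = (1 + 0)**2 = 1**2 = 1)
(-45 + X(1, -1))*8 = (-45 + 1)*8 = -44*8 = -352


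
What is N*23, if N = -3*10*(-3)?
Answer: 2070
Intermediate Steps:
N = 90 (N = -30*(-3) = 90)
N*23 = 90*23 = 2070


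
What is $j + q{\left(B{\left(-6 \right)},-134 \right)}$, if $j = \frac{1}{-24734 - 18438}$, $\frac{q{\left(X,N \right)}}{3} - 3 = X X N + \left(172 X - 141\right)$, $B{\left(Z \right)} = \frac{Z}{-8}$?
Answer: $- \frac{21855827}{86344} \approx -253.13$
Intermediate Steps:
$B{\left(Z \right)} = - \frac{Z}{8}$ ($B{\left(Z \right)} = Z \left(- \frac{1}{8}\right) = - \frac{Z}{8}$)
$q{\left(X,N \right)} = -414 + 516 X + 3 N X^{2}$ ($q{\left(X,N \right)} = 9 + 3 \left(X X N + \left(172 X - 141\right)\right) = 9 + 3 \left(X^{2} N + \left(-141 + 172 X\right)\right) = 9 + 3 \left(N X^{2} + \left(-141 + 172 X\right)\right) = 9 + 3 \left(-141 + 172 X + N X^{2}\right) = 9 + \left(-423 + 516 X + 3 N X^{2}\right) = -414 + 516 X + 3 N X^{2}$)
$j = - \frac{1}{43172}$ ($j = \frac{1}{-43172} = - \frac{1}{43172} \approx -2.3163 \cdot 10^{-5}$)
$j + q{\left(B{\left(-6 \right)},-134 \right)} = - \frac{1}{43172} + \left(-414 + 516 \left(\left(- \frac{1}{8}\right) \left(-6\right)\right) + 3 \left(-134\right) \left(\left(- \frac{1}{8}\right) \left(-6\right)\right)^{2}\right) = - \frac{1}{43172} + \left(-414 + 516 \cdot \frac{3}{4} + 3 \left(-134\right) \left(\frac{3}{4}\right)^{2}\right) = - \frac{1}{43172} + \left(-414 + 387 + 3 \left(-134\right) \frac{9}{16}\right) = - \frac{1}{43172} - \frac{2025}{8} = - \frac{21855827}{86344}$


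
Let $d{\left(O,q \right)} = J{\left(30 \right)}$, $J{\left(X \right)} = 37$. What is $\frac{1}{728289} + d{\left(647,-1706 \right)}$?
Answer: $\frac{26946694}{728289} \approx 37.0$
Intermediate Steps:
$d{\left(O,q \right)} = 37$
$\frac{1}{728289} + d{\left(647,-1706 \right)} = \frac{1}{728289} + 37 = \frac{26946694}{728289}$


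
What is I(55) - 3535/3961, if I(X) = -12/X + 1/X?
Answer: -21636/19805 ≈ -1.0925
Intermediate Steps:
I(X) = -11/X (I(X) = -12/X + 1/X = -11/X)
I(55) - 3535/3961 = -11/55 - 3535/3961 = -11*1/55 - 3535/3961 = -⅕ - 1*3535/3961 = -⅕ - 3535/3961 = -21636/19805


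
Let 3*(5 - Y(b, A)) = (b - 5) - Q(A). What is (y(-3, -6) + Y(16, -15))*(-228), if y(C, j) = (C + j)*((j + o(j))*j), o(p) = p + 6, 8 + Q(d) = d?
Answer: 75316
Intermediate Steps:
Q(d) = -8 + d
o(p) = 6 + p
y(C, j) = j*(6 + 2*j)*(C + j) (y(C, j) = (C + j)*((j + (6 + j))*j) = (C + j)*((6 + 2*j)*j) = (C + j)*(j*(6 + 2*j)) = j*(6 + 2*j)*(C + j))
Y(b, A) = 4 - b/3 + A/3 (Y(b, A) = 5 - ((b - 5) - (-8 + A))/3 = 5 - ((-5 + b) + (8 - A))/3 = 5 - (3 + b - A)/3 = 5 + (-1 - b/3 + A/3) = 4 - b/3 + A/3)
(y(-3, -6) + Y(16, -15))*(-228) = (2*(-6)*((-6)² + 3*(-3) + 3*(-6) - 3*(-6)) + (4 - ⅓*16 + (⅓)*(-15)))*(-228) = (2*(-6)*(36 - 9 - 18 + 18) + (4 - 16/3 - 5))*(-228) = (2*(-6)*27 - 19/3)*(-228) = (-324 - 19/3)*(-228) = -991/3*(-228) = 75316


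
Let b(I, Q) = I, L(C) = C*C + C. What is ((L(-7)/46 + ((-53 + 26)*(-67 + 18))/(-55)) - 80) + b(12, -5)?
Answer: -115294/1265 ≈ -91.141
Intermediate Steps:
L(C) = C + C² (L(C) = C² + C = C + C²)
((L(-7)/46 + ((-53 + 26)*(-67 + 18))/(-55)) - 80) + b(12, -5) = ((-7*(1 - 7)/46 + ((-53 + 26)*(-67 + 18))/(-55)) - 80) + 12 = ((-7*(-6)*(1/46) - 27*(-49)*(-1/55)) - 80) + 12 = ((42*(1/46) + 1323*(-1/55)) - 80) + 12 = ((21/23 - 1323/55) - 80) + 12 = (-29274/1265 - 80) + 12 = -130474/1265 + 12 = -115294/1265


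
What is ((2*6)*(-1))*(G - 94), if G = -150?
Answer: 2928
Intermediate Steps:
((2*6)*(-1))*(G - 94) = ((2*6)*(-1))*(-150 - 94) = (12*(-1))*(-244) = -12*(-244) = 2928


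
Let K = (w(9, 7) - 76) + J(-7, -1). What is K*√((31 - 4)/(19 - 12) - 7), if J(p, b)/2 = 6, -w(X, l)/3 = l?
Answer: -85*I*√154/7 ≈ -150.69*I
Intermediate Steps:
w(X, l) = -3*l
J(p, b) = 12 (J(p, b) = 2*6 = 12)
K = -85 (K = (-3*7 - 76) + 12 = (-21 - 76) + 12 = -97 + 12 = -85)
K*√((31 - 4)/(19 - 12) - 7) = -85*√((31 - 4)/(19 - 12) - 7) = -85*√(27/7 - 7) = -85*I*√154/7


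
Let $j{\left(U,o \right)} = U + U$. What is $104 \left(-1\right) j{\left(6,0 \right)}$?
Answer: $-1248$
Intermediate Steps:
$j{\left(U,o \right)} = 2 U$
$104 \left(-1\right) j{\left(6,0 \right)} = 104 \left(-1\right) 2 \cdot 6 = \left(-104\right) 12 = -1248$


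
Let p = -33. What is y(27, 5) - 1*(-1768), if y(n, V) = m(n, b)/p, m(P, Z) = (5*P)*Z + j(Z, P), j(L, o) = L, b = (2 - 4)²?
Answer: 57800/33 ≈ 1751.5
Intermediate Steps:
b = 4 (b = (-2)² = 4)
m(P, Z) = Z + 5*P*Z (m(P, Z) = (5*P)*Z + Z = 5*P*Z + Z = Z + 5*P*Z)
y(n, V) = -4/33 - 20*n/33 (y(n, V) = (4*(1 + 5*n))/(-33) = (4 + 20*n)*(-1/33) = -4/33 - 20*n/33)
y(27, 5) - 1*(-1768) = (-4/33 - 20/33*27) - 1*(-1768) = (-4/33 - 180/11) + 1768 = -544/33 + 1768 = 57800/33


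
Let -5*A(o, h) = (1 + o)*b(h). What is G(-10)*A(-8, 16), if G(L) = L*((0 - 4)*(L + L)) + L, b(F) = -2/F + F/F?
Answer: -3969/4 ≈ -992.25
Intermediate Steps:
b(F) = 1 - 2/F (b(F) = -2/F + 1 = 1 - 2/F)
A(o, h) = -(1 + o)*(-2 + h)/(5*h) (A(o, h) = -(1 + o)*(-2 + h)/h/5 = -(1 + o)*(-2 + h)/(5*h))
G(L) = L - 8*L² (G(L) = L*(-8*L) + L = -8*L² + L = L - 8*L²)
G(-10)*A(-8, 16) = (-10*(1 - 8*(-10)))*(-⅕*(1 - 8)*(-2 + 16)/16) = (-10*(1 + 80))*(-⅕*1/16*(-7)*14) = -10*81*(49/40) = -810*49/40 = -3969/4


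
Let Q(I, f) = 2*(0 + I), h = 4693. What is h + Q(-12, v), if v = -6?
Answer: 4669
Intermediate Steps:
Q(I, f) = 2*I
h + Q(-12, v) = 4693 + 2*(-12) = 4693 - 24 = 4669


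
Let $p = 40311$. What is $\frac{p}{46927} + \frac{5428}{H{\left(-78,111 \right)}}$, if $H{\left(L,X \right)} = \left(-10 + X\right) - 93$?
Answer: $\frac{63760561}{93854} \approx 679.36$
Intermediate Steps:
$H{\left(L,X \right)} = -103 + X$ ($H{\left(L,X \right)} = \left(-10 + X\right) - 93 = -103 + X$)
$\frac{p}{46927} + \frac{5428}{H{\left(-78,111 \right)}} = \frac{40311}{46927} + \frac{5428}{-103 + 111} = 40311 \cdot \frac{1}{46927} + \frac{5428}{8} = \frac{40311}{46927} + 5428 \cdot \frac{1}{8} = \frac{40311}{46927} + \frac{1357}{2} = \frac{63760561}{93854}$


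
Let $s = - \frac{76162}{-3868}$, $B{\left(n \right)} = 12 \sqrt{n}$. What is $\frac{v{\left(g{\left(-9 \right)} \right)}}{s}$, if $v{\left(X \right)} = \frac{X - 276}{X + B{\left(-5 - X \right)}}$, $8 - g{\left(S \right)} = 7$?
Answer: $- \frac{106370}{6588013} + \frac{1276440 i \sqrt{6}}{6588013} \approx -0.016146 + 0.47459 i$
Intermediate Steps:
$g{\left(S \right)} = 1$ ($g{\left(S \right)} = 8 - 7 = 1$)
$v{\left(X \right)} = \frac{-276 + X}{X + 12 \sqrt{-5 - X}}$ ($v{\left(X \right)} = \frac{X - 276}{X + 12 \sqrt{-5 - X}} = \frac{-276 + X}{X + 12 \sqrt{-5 - X}}$)
$s = \frac{38081}{1934}$ ($s = \left(-76162\right) \left(- \frac{1}{3868}\right) = \frac{38081}{1934} \approx 19.69$)
$\frac{v{\left(g{\left(-9 \right)} \right)}}{s} = \frac{\frac{1}{1 + 12 \sqrt{-5 - 1}} \left(-276 + 1\right)}{\frac{38081}{1934}} = \frac{1}{1 + 12 \sqrt{-5 - 1}} \left(-275\right) \frac{1934}{38081} = \frac{1}{1 + 12 \sqrt{-6}} \left(-275\right) \frac{1934}{38081} = \frac{1}{1 + 12 i \sqrt{6}} \left(-275\right) \frac{1934}{38081} = - \frac{275}{1 + 12 i \sqrt{6}} \cdot \frac{1934}{38081} = - \frac{531850}{38081 \left(1 + 12 i \sqrt{6}\right)}$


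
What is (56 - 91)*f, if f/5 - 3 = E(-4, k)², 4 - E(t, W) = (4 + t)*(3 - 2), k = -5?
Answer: -3325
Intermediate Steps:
E(t, W) = -t (E(t, W) = 4 - (4 + t)*(3 - 2) = 4 - (4 + t) = 4 + (-4 - t) = -t)
f = 95 (f = 15 + 5*(-1*(-4))² = 15 + 5*4² = 15 + 5*16 = 15 + 80 = 95)
(56 - 91)*f = (56 - 91)*95 = -35*95 = -3325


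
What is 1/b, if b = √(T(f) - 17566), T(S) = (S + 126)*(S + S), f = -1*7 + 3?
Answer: -I*√18542/18542 ≈ -0.0073438*I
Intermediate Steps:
f = -4 (f = -7 + 3 = -4)
T(S) = 2*S*(126 + S) (T(S) = (126 + S)*(2*S) = 2*S*(126 + S))
b = I*√18542 (b = √(2*(-4)*(126 - 4) - 17566) = √(2*(-4)*122 - 17566) = √(-976 - 17566) = √(-18542) = I*√18542 ≈ 136.17*I)
1/b = 1/(I*√18542) = -I*√18542/18542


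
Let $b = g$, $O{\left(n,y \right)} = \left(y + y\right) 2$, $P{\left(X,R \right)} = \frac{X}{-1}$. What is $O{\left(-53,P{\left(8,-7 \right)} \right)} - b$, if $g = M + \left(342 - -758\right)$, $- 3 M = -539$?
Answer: $- \frac{3935}{3} \approx -1311.7$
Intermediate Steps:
$M = \frac{539}{3}$ ($M = \left(- \frac{1}{3}\right) \left(-539\right) = \frac{539}{3} \approx 179.67$)
$P{\left(X,R \right)} = - X$ ($P{\left(X,R \right)} = X \left(-1\right) = - X$)
$O{\left(n,y \right)} = 4 y$ ($O{\left(n,y \right)} = 2 y 2 = 4 y$)
$g = \frac{3839}{3}$ ($g = \frac{539}{3} + \left(342 - -758\right) = \frac{539}{3} + \left(342 + 758\right) = \frac{539}{3} + 1100 = \frac{3839}{3} \approx 1279.7$)
$b = \frac{3839}{3} \approx 1279.7$
$O{\left(-53,P{\left(8,-7 \right)} \right)} - b = 4 \left(\left(-1\right) 8\right) - \frac{3839}{3} = 4 \left(-8\right) - \frac{3839}{3} = -32 - \frac{3839}{3} = - \frac{3935}{3}$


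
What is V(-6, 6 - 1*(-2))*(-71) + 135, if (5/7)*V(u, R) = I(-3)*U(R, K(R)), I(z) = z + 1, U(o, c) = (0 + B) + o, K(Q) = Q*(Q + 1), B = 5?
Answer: 13597/5 ≈ 2719.4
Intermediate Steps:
K(Q) = Q*(1 + Q)
U(o, c) = 5 + o (U(o, c) = (0 + 5) + o = 5 + o)
I(z) = 1 + z
V(u, R) = -14 - 14*R/5 (V(u, R) = 7*((1 - 3)*(5 + R))/5 = 7*(-2*(5 + R))/5 = 7*(-10 - 2*R)/5 = -14 - 14*R/5)
V(-6, 6 - 1*(-2))*(-71) + 135 = (-14 - 14*(6 - 1*(-2))/5)*(-71) + 135 = (-14 - 14*(6 + 2)/5)*(-71) + 135 = (-14 - 14/5*8)*(-71) + 135 = (-14 - 112/5)*(-71) + 135 = -182/5*(-71) + 135 = 12922/5 + 135 = 13597/5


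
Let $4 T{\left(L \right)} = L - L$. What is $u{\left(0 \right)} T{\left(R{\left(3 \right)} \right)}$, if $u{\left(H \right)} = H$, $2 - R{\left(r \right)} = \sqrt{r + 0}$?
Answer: $0$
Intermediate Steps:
$R{\left(r \right)} = 2 - \sqrt{r}$ ($R{\left(r \right)} = 2 - \sqrt{r + 0} = 2 - \sqrt{r}$)
$T{\left(L \right)} = 0$ ($T{\left(L \right)} = \frac{L - L}{4} = \frac{1}{4} \cdot 0 = 0$)
$u{\left(0 \right)} T{\left(R{\left(3 \right)} \right)} = 0 \cdot 0 = 0$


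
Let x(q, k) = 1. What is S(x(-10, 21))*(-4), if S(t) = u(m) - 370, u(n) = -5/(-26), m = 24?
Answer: 19230/13 ≈ 1479.2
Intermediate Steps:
u(n) = 5/26 (u(n) = -5*(-1/26) = 5/26)
S(t) = -9615/26 (S(t) = 5/26 - 370 = -9615/26)
S(x(-10, 21))*(-4) = -9615/26*(-4) = 19230/13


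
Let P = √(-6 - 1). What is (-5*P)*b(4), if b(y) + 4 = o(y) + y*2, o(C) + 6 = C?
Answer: -10*I*√7 ≈ -26.458*I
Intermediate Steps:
o(C) = -6 + C
P = I*√7 (P = √(-7) = I*√7 ≈ 2.6458*I)
b(y) = -10 + 3*y (b(y) = -4 + ((-6 + y) + y*2) = -4 + ((-6 + y) + 2*y) = -4 + (-6 + 3*y) = -10 + 3*y)
(-5*P)*b(4) = (-5*I*√7)*(-10 + 3*4) = (-5*I*√7)*(-10 + 12) = -5*I*√7*2 = -10*I*√7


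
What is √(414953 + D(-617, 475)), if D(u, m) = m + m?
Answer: √415903 ≈ 644.91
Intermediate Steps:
D(u, m) = 2*m
√(414953 + D(-617, 475)) = √(414953 + 2*475) = √(414953 + 950) = √415903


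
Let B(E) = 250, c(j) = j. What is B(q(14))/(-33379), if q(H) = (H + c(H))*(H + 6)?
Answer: -250/33379 ≈ -0.0074897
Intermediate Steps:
q(H) = 2*H*(6 + H) (q(H) = (H + H)*(H + 6) = (2*H)*(6 + H) = 2*H*(6 + H))
B(q(14))/(-33379) = 250/(-33379) = 250*(-1/33379) = -250/33379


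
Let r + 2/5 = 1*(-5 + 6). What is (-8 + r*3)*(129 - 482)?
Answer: 10943/5 ≈ 2188.6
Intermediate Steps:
r = ⅗ (r = -⅖ + 1*(-5 + 6) = -⅖ + 1*1 = -⅖ + 1 = ⅗ ≈ 0.60000)
(-8 + r*3)*(129 - 482) = (-8 + (⅗)*3)*(129 - 482) = (-8 + 9/5)*(-353) = -31/5*(-353) = 10943/5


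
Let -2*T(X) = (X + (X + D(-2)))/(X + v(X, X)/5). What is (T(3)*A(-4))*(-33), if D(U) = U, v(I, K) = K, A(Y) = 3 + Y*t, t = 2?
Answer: -275/3 ≈ -91.667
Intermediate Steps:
A(Y) = 3 + 2*Y (A(Y) = 3 + Y*2 = 3 + 2*Y)
T(X) = -5*(-2 + 2*X)/(12*X) (T(X) = -(X + (X - 2))/(2*(X + X/5)) = -(X + (-2 + X))/(2*(X + X*(⅕))) = -(-2 + 2*X)/(2*(X + X/5)) = -(-2 + 2*X)/(2*(6*X/5)) = -(-2 + 2*X)*5/(6*X)/2 = -5*(-2 + 2*X)/(12*X))
(T(3)*A(-4))*(-33) = (((⅚)*(1 - 1*3)/3)*(3 + 2*(-4)))*(-33) = (((⅚)*(⅓)*(1 - 3))*(3 - 8))*(-33) = (((⅚)*(⅓)*(-2))*(-5))*(-33) = -5/9*(-5)*(-33) = (25/9)*(-33) = -275/3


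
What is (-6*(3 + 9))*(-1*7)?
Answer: 504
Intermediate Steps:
(-6*(3 + 9))*(-1*7) = -6*12*(-7) = -72*(-7) = 504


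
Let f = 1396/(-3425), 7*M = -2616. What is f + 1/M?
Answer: -3675911/8959800 ≈ -0.41027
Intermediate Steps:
M = -2616/7 (M = (1/7)*(-2616) = -2616/7 ≈ -373.71)
f = -1396/3425 (f = 1396*(-1/3425) = -1396/3425 ≈ -0.40759)
f + 1/M = -1396/3425 + 1/(-2616/7) = -1396/3425 - 7/2616 = -3675911/8959800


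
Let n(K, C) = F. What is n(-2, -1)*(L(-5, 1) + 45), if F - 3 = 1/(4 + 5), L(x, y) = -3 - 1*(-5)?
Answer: 1316/9 ≈ 146.22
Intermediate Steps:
L(x, y) = 2 (L(x, y) = -3 + 5 = 2)
F = 28/9 (F = 3 + 1/(4 + 5) = 3 + 1/9 = 3 + ⅑ = 28/9 ≈ 3.1111)
n(K, C) = 28/9
n(-2, -1)*(L(-5, 1) + 45) = 28*(2 + 45)/9 = (28/9)*47 = 1316/9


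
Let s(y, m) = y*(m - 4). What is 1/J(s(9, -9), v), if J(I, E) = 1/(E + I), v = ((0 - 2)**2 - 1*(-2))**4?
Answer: 1179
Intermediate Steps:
s(y, m) = y*(-4 + m)
v = 1296 (v = ((-2)**2 + 2)**4 = (4 + 2)**4 = 6**4 = 1296)
1/J(s(9, -9), v) = 1/(1/(1296 + 9*(-4 - 9))) = 1/(1/(1296 + 9*(-13))) = 1/(1/(1296 - 117)) = 1/(1/1179) = 1179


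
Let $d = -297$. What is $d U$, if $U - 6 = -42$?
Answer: $10692$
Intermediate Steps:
$U = -36$ ($U = 6 - 42 = -36$)
$d U = \left(-297\right) \left(-36\right) = 10692$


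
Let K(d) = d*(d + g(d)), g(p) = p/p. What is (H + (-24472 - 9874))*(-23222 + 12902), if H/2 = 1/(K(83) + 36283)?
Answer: 3066353174592/8651 ≈ 3.5445e+8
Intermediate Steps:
g(p) = 1
K(d) = d*(1 + d) (K(d) = d*(d + 1) = d*(1 + d))
H = 2/43255 (H = 2/(83*(1 + 83) + 36283) = 2/(83*84 + 36283) = 2/(6972 + 36283) = 2/43255 ≈ 4.6237e-5)
(H + (-24472 - 9874))*(-23222 + 12902) = (2/43255 + (-24472 - 9874))*(-23222 + 12902) = (2/43255 - 34346)*(-10320) = -1485636228/43255*(-10320) = 3066353174592/8651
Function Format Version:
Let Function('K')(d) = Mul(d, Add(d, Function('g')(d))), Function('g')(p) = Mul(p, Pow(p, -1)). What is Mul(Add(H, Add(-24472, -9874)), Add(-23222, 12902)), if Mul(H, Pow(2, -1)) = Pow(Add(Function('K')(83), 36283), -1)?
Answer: Rational(3066353174592, 8651) ≈ 3.5445e+8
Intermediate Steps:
Function('g')(p) = 1
Function('K')(d) = Mul(d, Add(1, d)) (Function('K')(d) = Mul(d, Add(d, 1)) = Mul(d, Add(1, d)))
H = Rational(2, 43255) (H = Mul(2, Pow(Add(Mul(83, Add(1, 83)), 36283), -1)) = Mul(2, Pow(Add(Mul(83, 84), 36283), -1)) = Mul(2, Pow(Add(6972, 36283), -1)) = Mul(2, Pow(43255, -1)) = Mul(2, Rational(1, 43255)) = Rational(2, 43255) ≈ 4.6237e-5)
Mul(Add(H, Add(-24472, -9874)), Add(-23222, 12902)) = Mul(Add(Rational(2, 43255), Add(-24472, -9874)), Add(-23222, 12902)) = Mul(Add(Rational(2, 43255), -34346), -10320) = Mul(Rational(-1485636228, 43255), -10320) = Rational(3066353174592, 8651)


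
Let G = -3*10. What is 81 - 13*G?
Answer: 471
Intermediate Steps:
G = -30
81 - 13*G = 81 - 13*(-30) = 81 + 390 = 471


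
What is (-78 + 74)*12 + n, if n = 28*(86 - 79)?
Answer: 148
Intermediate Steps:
n = 196 (n = 28*7 = 196)
(-78 + 74)*12 + n = (-78 + 74)*12 + 196 = -4*12 + 196 = -48 + 196 = 148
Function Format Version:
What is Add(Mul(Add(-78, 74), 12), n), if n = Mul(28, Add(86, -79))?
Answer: 148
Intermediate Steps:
n = 196 (n = Mul(28, 7) = 196)
Add(Mul(Add(-78, 74), 12), n) = Add(Mul(Add(-78, 74), 12), 196) = Add(Mul(-4, 12), 196) = Add(-48, 196) = 148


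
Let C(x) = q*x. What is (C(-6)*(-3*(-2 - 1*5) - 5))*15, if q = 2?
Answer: -2880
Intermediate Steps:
C(x) = 2*x
(C(-6)*(-3*(-2 - 1*5) - 5))*15 = ((2*(-6))*(-3*(-2 - 1*5) - 5))*15 = -12*(-3*(-2 - 5) - 5)*15 = -12*(-3*(-7) - 5)*15 = -12*(21 - 5)*15 = -12*16*15 = -192*15 = -2880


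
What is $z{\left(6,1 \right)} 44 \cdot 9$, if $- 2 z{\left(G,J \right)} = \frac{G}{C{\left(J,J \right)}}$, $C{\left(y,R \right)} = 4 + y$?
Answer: $- \frac{1188}{5} \approx -237.6$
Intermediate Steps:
$z{\left(G,J \right)} = - \frac{G}{2 \left(4 + J\right)}$ ($z{\left(G,J \right)} = - \frac{G \frac{1}{4 + J}}{2} = - \frac{G}{2 \left(4 + J\right)}$)
$z{\left(6,1 \right)} 44 \cdot 9 = \left(-1\right) 6 \frac{1}{8 + 2 \cdot 1} \cdot 44 \cdot 9 = \left(-1\right) 6 \frac{1}{8 + 2} \cdot 44 \cdot 9 = \left(-1\right) 6 \cdot \frac{1}{10} \cdot 44 \cdot 9 = \left(- \frac{3}{5}\right) 44 \cdot 9 = \left(- \frac{132}{5}\right) 9 = - \frac{1188}{5}$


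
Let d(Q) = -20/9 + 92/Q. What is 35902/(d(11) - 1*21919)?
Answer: -3554298/2169373 ≈ -1.6384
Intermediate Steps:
d(Q) = -20/9 + 92/Q (d(Q) = -20*⅑ + 92/Q = -20/9 + 92/Q)
35902/(d(11) - 1*21919) = 35902/((-20/9 + 92/11) - 1*21919) = 35902/((-20/9 + 92*(1/11)) - 21919) = 35902/((-20/9 + 92/11) - 21919) = 35902/(608/99 - 21919) = 35902/(-2169373/99) = 35902*(-99/2169373) = -3554298/2169373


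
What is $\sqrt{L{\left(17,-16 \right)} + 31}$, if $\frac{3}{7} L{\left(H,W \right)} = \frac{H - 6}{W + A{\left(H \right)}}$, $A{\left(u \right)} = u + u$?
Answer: $\frac{\sqrt{10506}}{18} \approx 5.6944$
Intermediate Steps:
$A{\left(u \right)} = 2 u$
$L{\left(H,W \right)} = \frac{7 \left(-6 + H\right)}{3 \left(W + 2 H\right)}$ ($L{\left(H,W \right)} = \frac{7 \frac{H - 6}{W + 2 H}}{3} = \frac{7 \frac{-6 + H}{W + 2 H}}{3} = \frac{7 \left(-6 + H\right)}{3 \left(W + 2 H\right)}$)
$\sqrt{L{\left(17,-16 \right)} + 31} = \sqrt{\frac{7 \left(-6 + 17\right)}{3 \left(-16 + 2 \cdot 17\right)} + 31} = \sqrt{\frac{7}{3} \frac{1}{-16 + 34} \cdot 11 + 31} = \sqrt{\frac{7}{3} \cdot \frac{1}{18} \cdot 11 + 31} = \sqrt{\frac{77}{54} + 31} = \sqrt{\frac{1751}{54}} = \frac{\sqrt{10506}}{18}$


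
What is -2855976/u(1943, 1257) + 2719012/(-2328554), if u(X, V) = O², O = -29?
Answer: -3326290513898/979156957 ≈ -3397.1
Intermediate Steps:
u(X, V) = 841 (u(X, V) = (-29)² = 841)
-2855976/u(1943, 1257) + 2719012/(-2328554) = -2855976/841 + 2719012/(-2328554) = -2855976*1/841 + 2719012*(-1/2328554) = -2855976/841 - 1359506/1164277 = -3326290513898/979156957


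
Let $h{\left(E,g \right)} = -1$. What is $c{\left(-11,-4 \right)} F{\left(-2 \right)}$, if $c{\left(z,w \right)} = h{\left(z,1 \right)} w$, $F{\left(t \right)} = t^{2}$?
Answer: $16$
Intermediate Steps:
$c{\left(z,w \right)} = - w$
$c{\left(-11,-4 \right)} F{\left(-2 \right)} = \left(-1\right) \left(-4\right) \left(-2\right)^{2} = 4 \cdot 4 = 16$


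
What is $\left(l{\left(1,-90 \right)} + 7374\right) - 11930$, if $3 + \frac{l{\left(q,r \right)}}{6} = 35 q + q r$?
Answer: $-4904$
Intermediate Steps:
$l{\left(q,r \right)} = -18 + 210 q + 6 q r$ ($l{\left(q,r \right)} = -18 + 6 \left(35 q + q r\right) = -18 + \left(210 q + 6 q r\right) = -18 + 210 q + 6 q r$)
$\left(l{\left(1,-90 \right)} + 7374\right) - 11930 = \left(\left(-18 + 210 \cdot 1 + 6 \cdot 1 \left(-90\right)\right) + 7374\right) - 11930 = \left(\left(-18 + 210 - 540\right) + 7374\right) - 11930 = \left(-348 + 7374\right) - 11930 = 7026 - 11930 = -4904$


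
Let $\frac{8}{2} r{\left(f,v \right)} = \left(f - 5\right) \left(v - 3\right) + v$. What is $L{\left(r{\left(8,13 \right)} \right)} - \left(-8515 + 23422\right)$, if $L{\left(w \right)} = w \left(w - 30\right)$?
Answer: $- \frac{241823}{16} \approx -15114.0$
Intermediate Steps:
$r{\left(f,v \right)} = \frac{v}{4} + \frac{\left(-5 + f\right) \left(-3 + v\right)}{4}$ ($r{\left(f,v \right)} = \frac{\left(f - 5\right) \left(v - 3\right) + v}{4} = \frac{\left(-5 + f\right) \left(-3 + v\right) + v}{4} = \frac{v + \left(-5 + f\right) \left(-3 + v\right)}{4} = \frac{v}{4} + \frac{\left(-5 + f\right) \left(-3 + v\right)}{4}$)
$L{\left(w \right)} = w \left(-30 + w\right)$
$L{\left(r{\left(8,13 \right)} \right)} - \left(-8515 + 23422\right) = \left(\frac{15}{4} - 13 - 6 + \frac{1}{4} \cdot 8 \cdot 13\right) \left(-30 + \left(\frac{15}{4} - 13 - 6 + \frac{1}{4} \cdot 8 \cdot 13\right)\right) - \left(-8515 + 23422\right) = \left(\frac{15}{4} - 13 - 6 + 26\right) \left(-30 + \left(\frac{15}{4} - 13 - 6 + 26\right)\right) - 14907 = \frac{43 \left(-30 + \frac{43}{4}\right)}{4} - 14907 = \frac{43}{4} \left(- \frac{77}{4}\right) - 14907 = - \frac{3311}{16} - 14907 = - \frac{241823}{16}$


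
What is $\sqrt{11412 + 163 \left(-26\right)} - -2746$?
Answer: $2746 + \sqrt{7174} \approx 2830.7$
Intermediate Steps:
$\sqrt{11412 + 163 \left(-26\right)} - -2746 = \sqrt{11412 - 4238} + 2746 = \sqrt{7174} + 2746 = 2746 + \sqrt{7174}$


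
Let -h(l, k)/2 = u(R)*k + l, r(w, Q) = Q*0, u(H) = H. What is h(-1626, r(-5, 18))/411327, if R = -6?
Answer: 1084/137109 ≈ 0.0079061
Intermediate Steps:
r(w, Q) = 0
h(l, k) = -2*l + 12*k (h(l, k) = -2*(-6*k + l) = -2*(l - 6*k) = -2*l + 12*k)
h(-1626, r(-5, 18))/411327 = (-2*(-1626) + 12*0)/411327 = (3252 + 0)*(1/411327) = 3252*(1/411327) = 1084/137109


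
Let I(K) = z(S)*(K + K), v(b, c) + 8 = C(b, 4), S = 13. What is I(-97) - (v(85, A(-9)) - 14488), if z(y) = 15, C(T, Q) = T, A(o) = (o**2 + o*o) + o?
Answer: 11501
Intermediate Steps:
A(o) = o + 2*o**2 (A(o) = (o**2 + o**2) + o = 2*o**2 + o = o + 2*o**2)
v(b, c) = -8 + b
I(K) = 30*K (I(K) = 15*(K + K) = 15*(2*K) = 30*K)
I(-97) - (v(85, A(-9)) - 14488) = 30*(-97) - ((-8 + 85) - 14488) = -2910 - (77 - 14488) = -2910 - 1*(-14411) = -2910 + 14411 = 11501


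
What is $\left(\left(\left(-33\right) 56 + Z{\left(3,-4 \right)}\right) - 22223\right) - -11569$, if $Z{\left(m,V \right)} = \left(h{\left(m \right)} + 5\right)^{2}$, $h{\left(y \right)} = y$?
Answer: $-12438$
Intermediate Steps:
$Z{\left(m,V \right)} = \left(5 + m\right)^{2}$ ($Z{\left(m,V \right)} = \left(m + 5\right)^{2} = \left(5 + m\right)^{2}$)
$\left(\left(\left(-33\right) 56 + Z{\left(3,-4 \right)}\right) - 22223\right) - -11569 = \left(\left(\left(-33\right) 56 + \left(5 + 3\right)^{2}\right) - 22223\right) - -11569 = \left(\left(-1848 + 8^{2}\right) - 22223\right) + \left(-2221 + 13790\right) = \left(\left(-1848 + 64\right) - 22223\right) + 11569 = \left(-1784 - 22223\right) + 11569 = -24007 + 11569 = -12438$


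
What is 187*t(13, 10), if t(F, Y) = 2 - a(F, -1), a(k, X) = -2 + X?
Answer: 935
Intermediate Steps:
t(F, Y) = 5 (t(F, Y) = 2 - (-2 - 1) = 2 - 1*(-3) = 2 + 3 = 5)
187*t(13, 10) = 187*5 = 935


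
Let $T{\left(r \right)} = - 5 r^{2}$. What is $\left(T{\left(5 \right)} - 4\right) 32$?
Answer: $-4128$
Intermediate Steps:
$\left(T{\left(5 \right)} - 4\right) 32 = \left(- 5 \cdot 5^{2} - 4\right) 32 = \left(\left(-5\right) 25 - 4\right) 32 = \left(-125 - 4\right) 32 = \left(-129\right) 32 = -4128$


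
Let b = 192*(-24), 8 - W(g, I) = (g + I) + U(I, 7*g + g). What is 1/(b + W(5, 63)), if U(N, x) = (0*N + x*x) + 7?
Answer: -1/6275 ≈ -0.00015936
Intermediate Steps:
U(N, x) = 7 + x² (U(N, x) = (0 + x²) + 7 = x² + 7 = 7 + x²)
W(g, I) = 1 - I - g - 64*g² (W(g, I) = 8 - ((g + I) + (7 + (7*g + g)²)) = 8 - ((I + g) + (7 + (8*g)²)) = 8 - ((I + g) + (7 + 64*g²)) = 8 - (7 + I + g + 64*g²) = 8 + (-7 - I - g - 64*g²) = 1 - I - g - 64*g²)
b = -4608
1/(b + W(5, 63)) = 1/(-4608 + (1 - 1*63 - 1*5 - 64*5²)) = 1/(-4608 + (1 - 63 - 5 - 64*25)) = 1/(-4608 + (1 - 63 - 5 - 1600)) = 1/(-4608 - 1667) = 1/(-6275) = -1/6275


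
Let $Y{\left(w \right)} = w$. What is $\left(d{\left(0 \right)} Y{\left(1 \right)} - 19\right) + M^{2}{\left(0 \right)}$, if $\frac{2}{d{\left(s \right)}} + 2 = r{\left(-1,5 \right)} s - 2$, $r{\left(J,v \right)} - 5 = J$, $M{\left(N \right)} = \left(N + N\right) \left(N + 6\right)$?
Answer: $- \frac{39}{2} \approx -19.5$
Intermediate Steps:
$M{\left(N \right)} = 2 N \left(6 + N\right)$
$r{\left(J,v \right)} = 5 + J$
$d{\left(s \right)} = \frac{2}{-4 + 4 s}$ ($d{\left(s \right)} = \frac{2}{-2 + \left(\left(5 - 1\right) s - 2\right)} = \frac{2}{-2 + \left(4 s - 2\right)} = \frac{2}{-2 + \left(-2 + 4 s\right)} = \frac{2}{-4 + 4 s}$)
$\left(d{\left(0 \right)} Y{\left(1 \right)} - 19\right) + M^{2}{\left(0 \right)} = \left(\frac{1}{2 \left(-1 + 0\right)} 1 - 19\right) + \left(2 \cdot 0 \left(6 + 0\right)\right)^{2} = \left(\frac{1}{2 \left(-1\right)} 1 - 19\right) + \left(2 \cdot 0 \cdot 6\right)^{2} = \left(\frac{1}{2} \left(-1\right) 1 - 19\right) + 0^{2} = \left(\left(- \frac{1}{2}\right) 1 - 19\right) + 0 = \left(- \frac{1}{2} - 19\right) + 0 = - \frac{39}{2} + 0 = - \frac{39}{2}$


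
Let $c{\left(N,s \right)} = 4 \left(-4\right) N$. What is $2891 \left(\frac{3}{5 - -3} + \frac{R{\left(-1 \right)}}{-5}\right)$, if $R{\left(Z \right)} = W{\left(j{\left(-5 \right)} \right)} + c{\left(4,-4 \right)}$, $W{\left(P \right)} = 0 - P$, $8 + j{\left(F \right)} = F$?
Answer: $\frac{1222893}{40} \approx 30572.0$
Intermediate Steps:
$j{\left(F \right)} = -8 + F$
$W{\left(P \right)} = - P$
$c{\left(N,s \right)} = - 16 N$
$R{\left(Z \right)} = -51$ ($R{\left(Z \right)} = - (-8 - 5) - 64 = \left(-1\right) \left(-13\right) - 64 = 13 - 64 = -51$)
$2891 \left(\frac{3}{5 - -3} + \frac{R{\left(-1 \right)}}{-5}\right) = 2891 \left(\frac{3}{5 - -3} - \frac{51}{-5}\right) = 2891 \left(\frac{3}{5 + 3} - - \frac{51}{5}\right) = 2891 \left(\frac{3}{8} + \frac{51}{5}\right) = 2891 \cdot \frac{423}{40} = \frac{1222893}{40}$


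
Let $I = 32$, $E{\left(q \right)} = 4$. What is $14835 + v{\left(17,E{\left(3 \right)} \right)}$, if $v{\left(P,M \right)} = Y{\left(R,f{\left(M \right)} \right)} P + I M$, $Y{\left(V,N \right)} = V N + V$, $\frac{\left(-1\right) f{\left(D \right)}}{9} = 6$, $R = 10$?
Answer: $5953$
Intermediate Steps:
$f{\left(D \right)} = -54$ ($f{\left(D \right)} = \left(-9\right) 6 = -54$)
$Y{\left(V,N \right)} = V + N V$ ($Y{\left(V,N \right)} = N V + V = V + N V$)
$v{\left(P,M \right)} = - 530 P + 32 M$ ($v{\left(P,M \right)} = 10 \left(1 - 54\right) P + 32 M = 10 \left(-53\right) P + 32 M = - 530 P + 32 M$)
$14835 + v{\left(17,E{\left(3 \right)} \right)} = 14835 + \left(\left(-530\right) 17 + 32 \cdot 4\right) = 14835 + \left(-9010 + 128\right) = 14835 - 8882 = 5953$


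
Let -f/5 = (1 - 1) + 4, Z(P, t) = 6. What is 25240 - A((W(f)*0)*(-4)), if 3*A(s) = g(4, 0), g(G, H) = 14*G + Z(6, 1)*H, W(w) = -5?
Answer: 75664/3 ≈ 25221.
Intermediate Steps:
f = -20 (f = -5*((1 - 1) + 4) = -5*(0 + 4) = -5*4 = -20)
g(G, H) = 6*H + 14*G (g(G, H) = 14*G + 6*H = 6*H + 14*G)
A(s) = 56/3 (A(s) = (6*0 + 14*4)/3 = (0 + 56)/3 = (1/3)*56 = 56/3)
25240 - A((W(f)*0)*(-4)) = 25240 - 1*56/3 = 25240 - 56/3 = 75664/3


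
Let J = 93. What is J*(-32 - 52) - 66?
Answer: -7878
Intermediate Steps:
J*(-32 - 52) - 66 = 93*(-32 - 52) - 66 = 93*(-84) - 66 = -7812 - 66 = -7878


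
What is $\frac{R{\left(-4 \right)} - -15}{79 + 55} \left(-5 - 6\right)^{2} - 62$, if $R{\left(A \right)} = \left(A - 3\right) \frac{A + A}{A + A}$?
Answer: $- \frac{3670}{67} \approx -54.776$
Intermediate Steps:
$R{\left(A \right)} = -3 + A$ ($R{\left(A \right)} = \left(-3 + A\right) \frac{2 A}{2 A} = \left(-3 + A\right) 2 A \frac{1}{2 A} = \left(-3 + A\right) 1 = -3 + A$)
$\frac{R{\left(-4 \right)} - -15}{79 + 55} \left(-5 - 6\right)^{2} - 62 = \frac{\left(-3 - 4\right) - -15}{79 + 55} \left(-5 - 6\right)^{2} - 62 = \frac{-7 + 15}{134} \left(-11\right)^{2} - 62 = 8 \cdot \frac{1}{134} \cdot 121 - 62 = \frac{4}{67} \cdot 121 - 62 = \frac{484}{67} - 62 = - \frac{3670}{67}$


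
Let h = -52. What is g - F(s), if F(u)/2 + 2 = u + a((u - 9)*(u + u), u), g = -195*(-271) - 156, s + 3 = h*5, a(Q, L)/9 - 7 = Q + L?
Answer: -2517469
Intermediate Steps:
a(Q, L) = 63 + 9*L + 9*Q (a(Q, L) = 63 + 9*(Q + L) = 63 + 9*(L + Q) = 63 + (9*L + 9*Q) = 63 + 9*L + 9*Q)
s = -263 (s = -3 - 52*5 = -3 - 260 = -263)
g = 52689 (g = 52845 - 156 = 52689)
F(u) = 122 + 20*u + 36*u*(-9 + u) (F(u) = -4 + 2*(u + (63 + 9*u + 9*((u - 9)*(u + u)))) = -4 + 2*(u + (63 + 9*u + 9*((-9 + u)*(2*u)))) = -4 + 2*(u + (63 + 9*u + 9*(2*u*(-9 + u)))) = -4 + 2*(u + (63 + 9*u + 18*u*(-9 + u))) = -4 + 2*(63 + 10*u + 18*u*(-9 + u)) = -4 + (126 + 20*u + 36*u*(-9 + u)) = 122 + 20*u + 36*u*(-9 + u))
g - F(s) = 52689 - (122 - 304*(-263) + 36*(-263)²) = 52689 - (122 + 79952 + 36*69169) = 52689 - (122 + 79952 + 2490084) = 52689 - 1*2570158 = 52689 - 2570158 = -2517469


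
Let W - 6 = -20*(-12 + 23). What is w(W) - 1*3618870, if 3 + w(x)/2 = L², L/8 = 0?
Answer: -3618876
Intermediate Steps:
L = 0 (L = 8*0 = 0)
W = -214 (W = 6 - 20*(-12 + 23) = 6 - 20*11 = 6 - 220 = -214)
w(x) = -6 (w(x) = -6 + 2*0² = -6 + 2*0 = -6 + 0 = -6)
w(W) - 1*3618870 = -6 - 1*3618870 = -6 - 3618870 = -3618876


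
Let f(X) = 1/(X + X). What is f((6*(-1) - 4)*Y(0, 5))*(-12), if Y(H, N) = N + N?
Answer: 3/50 ≈ 0.060000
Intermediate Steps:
Y(H, N) = 2*N
f(X) = 1/(2*X)
f((6*(-1) - 4)*Y(0, 5))*(-12) = (1/(2*(((6*(-1) - 4)*(2*5)))))*(-12) = (1/(2*(((-6 - 4)*10))))*(-12) = (1/(2*((-10*10))))*(-12) = ((½)/(-100))*(-12) = ((½)*(-1/100))*(-12) = -1/200*(-12) = 3/50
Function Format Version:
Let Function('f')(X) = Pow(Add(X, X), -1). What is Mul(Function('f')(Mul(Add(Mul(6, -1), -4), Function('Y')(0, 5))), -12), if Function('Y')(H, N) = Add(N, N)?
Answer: Rational(3, 50) ≈ 0.060000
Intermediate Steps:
Function('Y')(H, N) = Mul(2, N)
Function('f')(X) = Mul(Rational(1, 2), Pow(X, -1)) (Function('f')(X) = Pow(Mul(2, X), -1) = Mul(Rational(1, 2), Pow(X, -1)))
Mul(Function('f')(Mul(Add(Mul(6, -1), -4), Function('Y')(0, 5))), -12) = Mul(Mul(Rational(1, 2), Pow(Mul(Add(Mul(6, -1), -4), Mul(2, 5)), -1)), -12) = Mul(Mul(Rational(1, 2), Pow(Mul(Add(-6, -4), 10), -1)), -12) = Mul(Mul(Rational(1, 2), Pow(Mul(-10, 10), -1)), -12) = Mul(Mul(Rational(1, 2), Pow(-100, -1)), -12) = Mul(Mul(Rational(1, 2), Rational(-1, 100)), -12) = Mul(Rational(-1, 200), -12) = Rational(3, 50)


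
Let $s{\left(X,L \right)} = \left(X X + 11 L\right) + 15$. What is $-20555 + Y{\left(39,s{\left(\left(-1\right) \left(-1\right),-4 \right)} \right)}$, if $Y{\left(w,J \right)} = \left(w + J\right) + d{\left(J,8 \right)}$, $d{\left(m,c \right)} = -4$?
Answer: $-20548$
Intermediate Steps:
$s{\left(X,L \right)} = 15 + X^{2} + 11 L$ ($s{\left(X,L \right)} = \left(X^{2} + 11 L\right) + 15 = 15 + X^{2} + 11 L$)
$Y{\left(w,J \right)} = -4 + J + w$ ($Y{\left(w,J \right)} = \left(w + J\right) - 4 = \left(J + w\right) - 4 = -4 + J + w$)
$-20555 + Y{\left(39,s{\left(\left(-1\right) \left(-1\right),-4 \right)} \right)} = -20555 + \left(-4 + \left(15 + \left(\left(-1\right) \left(-1\right)\right)^{2} + 11 \left(-4\right)\right) + 39\right) = -20555 + \left(-4 + \left(15 + 1^{2} - 44\right) + 39\right) = -20555 + \left(-4 + \left(15 + 1 - 44\right) + 39\right) = -20555 - -7 = -20555 + 7 = -20548$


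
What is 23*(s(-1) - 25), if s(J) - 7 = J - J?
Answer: -414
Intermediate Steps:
s(J) = 7 (s(J) = 7 + (J - J) = 7 + 0 = 7)
23*(s(-1) - 25) = 23*(7 - 25) = 23*(-18) = -414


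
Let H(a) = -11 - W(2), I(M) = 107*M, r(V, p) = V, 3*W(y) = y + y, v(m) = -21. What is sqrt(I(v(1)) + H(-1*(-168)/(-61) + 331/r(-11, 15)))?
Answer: I*sqrt(20334)/3 ≈ 47.532*I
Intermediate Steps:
W(y) = 2*y/3 (W(y) = (y + y)/3 = (2*y)/3 = 2*y/3)
H(a) = -37/3 (H(a) = -11 - 2*2/3 = -11 - 1*4/3 = -11 - 4/3 = -37/3)
sqrt(I(v(1)) + H(-1*(-168)/(-61) + 331/r(-11, 15))) = sqrt(107*(-21) - 37/3) = sqrt(-2247 - 37/3) = sqrt(-6778/3) = I*sqrt(20334)/3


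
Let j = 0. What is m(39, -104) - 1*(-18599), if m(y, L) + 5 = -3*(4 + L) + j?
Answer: 18894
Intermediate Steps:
m(y, L) = -17 - 3*L (m(y, L) = -5 + (-3*(4 + L) + 0) = -5 + ((-12 - 3*L) + 0) = -5 + (-12 - 3*L) = -17 - 3*L)
m(39, -104) - 1*(-18599) = (-17 - 3*(-104)) - 1*(-18599) = (-17 + 312) + 18599 = 295 + 18599 = 18894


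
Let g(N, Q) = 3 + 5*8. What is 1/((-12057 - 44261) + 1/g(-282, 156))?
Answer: -43/2421673 ≈ -1.7756e-5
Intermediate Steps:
g(N, Q) = 43 (g(N, Q) = 3 + 40 = 43)
1/((-12057 - 44261) + 1/g(-282, 156)) = 1/((-12057 - 44261) + 1/43) = 1/(-56318 + 1/43) = 1/(-2421673/43) = -43/2421673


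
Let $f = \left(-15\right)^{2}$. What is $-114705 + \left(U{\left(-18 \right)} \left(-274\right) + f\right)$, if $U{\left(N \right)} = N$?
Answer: $-109548$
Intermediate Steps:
$f = 225$
$-114705 + \left(U{\left(-18 \right)} \left(-274\right) + f\right) = -114705 + \left(\left(-18\right) \left(-274\right) + 225\right) = -114705 + \left(4932 + 225\right) = -114705 + 5157 = -109548$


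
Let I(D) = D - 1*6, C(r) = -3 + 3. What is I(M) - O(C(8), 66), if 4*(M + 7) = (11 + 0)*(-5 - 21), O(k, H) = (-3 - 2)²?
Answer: -219/2 ≈ -109.50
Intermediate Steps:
C(r) = 0
O(k, H) = 25 (O(k, H) = (-5)² = 25)
M = -157/2 (M = -7 + ((11 + 0)*(-5 - 21))/4 = -7 + (11*(-26))/4 = -7 + (¼)*(-286) = -7 - 143/2 = -157/2 ≈ -78.500)
I(D) = -6 + D (I(D) = D - 6 = -6 + D)
I(M) - O(C(8), 66) = (-6 - 157/2) - 1*25 = -169/2 - 25 = -219/2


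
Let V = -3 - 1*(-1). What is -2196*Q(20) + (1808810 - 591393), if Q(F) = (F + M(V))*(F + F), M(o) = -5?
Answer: -100183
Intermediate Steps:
V = -2 (V = -3 + 1 = -2)
Q(F) = 2*F*(-5 + F) (Q(F) = (F - 5)*(F + F) = (-5 + F)*(2*F) = 2*F*(-5 + F))
-2196*Q(20) + (1808810 - 591393) = -4392*20*(-5 + 20) + (1808810 - 591393) = -4392*20*15 + 1217417 = -2196*600 + 1217417 = -1317600 + 1217417 = -100183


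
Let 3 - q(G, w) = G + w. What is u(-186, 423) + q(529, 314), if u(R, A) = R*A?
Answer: -79518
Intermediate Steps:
q(G, w) = 3 - G - w (q(G, w) = 3 - (G + w) = 3 + (-G - w) = 3 - G - w)
u(R, A) = A*R
u(-186, 423) + q(529, 314) = 423*(-186) + (3 - 1*529 - 1*314) = -78678 + (3 - 529 - 314) = -78678 - 840 = -79518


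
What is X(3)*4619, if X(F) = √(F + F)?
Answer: 4619*√6 ≈ 11314.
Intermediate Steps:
X(F) = √2*√F (X(F) = √(2*F) = √2*√F)
X(3)*4619 = (√2*√3)*4619 = √6*4619 = 4619*√6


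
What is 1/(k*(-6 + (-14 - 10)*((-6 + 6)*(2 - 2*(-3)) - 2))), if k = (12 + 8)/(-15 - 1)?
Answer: -2/105 ≈ -0.019048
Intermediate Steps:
k = -5/4 (k = 20/(-16) = 20*(-1/16) = -5/4 ≈ -1.2500)
1/(k*(-6 + (-14 - 10)*((-6 + 6)*(2 - 2*(-3)) - 2))) = 1/(-5*(-6 + (-14 - 10)*((-6 + 6)*(2 - 2*(-3)) - 2))/4) = 1/(-5*(-6 - 24*(0*(2 + 6) - 2))/4) = 1/(-5*(-6 - 24*(0*8 - 2))/4) = 1/(-5*(-6 - 24*(0 - 2))/4) = 1/(-5*(-6 - 24*(-2))/4) = 1/(-5*(-6 + 48)/4) = 1/(-5/4*42) = 1/(-105/2) = -2/105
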